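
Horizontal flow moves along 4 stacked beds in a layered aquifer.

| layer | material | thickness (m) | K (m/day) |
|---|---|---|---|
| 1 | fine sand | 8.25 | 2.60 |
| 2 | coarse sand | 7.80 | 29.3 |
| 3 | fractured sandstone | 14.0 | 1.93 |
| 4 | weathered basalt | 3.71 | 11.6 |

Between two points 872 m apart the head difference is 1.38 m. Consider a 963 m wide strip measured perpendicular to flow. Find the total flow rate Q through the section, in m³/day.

Flow is parallel to layering, so each bed carries its own Darcy discharge and the transmissivities add.
Σ(K_i·b_i) = 2.60×8.25 + 29.3×7.80 + 1.93×14.0 + 11.6×3.71 = 320.0 m²/day.
Hydraulic gradient i = Δh / L = 1.38 / 872 = 0.001583.
Q = Σ(K_i·b_i) · W · i = 320.0 × 963 × 0.001583 = 487.8 m³/day.

488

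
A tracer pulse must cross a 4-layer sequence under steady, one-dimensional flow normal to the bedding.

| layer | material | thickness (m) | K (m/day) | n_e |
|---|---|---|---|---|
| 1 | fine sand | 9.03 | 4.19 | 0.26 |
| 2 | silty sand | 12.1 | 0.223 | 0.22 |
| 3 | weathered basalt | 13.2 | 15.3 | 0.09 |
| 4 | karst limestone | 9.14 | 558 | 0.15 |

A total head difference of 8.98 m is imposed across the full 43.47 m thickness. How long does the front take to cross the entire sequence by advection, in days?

With flow normal to the layers, continuity requires the same specific discharge q through every layer.
Σ(b_i/K_i) = 9.03/4.19 + 12.1/0.223 + 13.2/15.3 + 9.14/558 = 57.29 d.
q = Δh / Σ(b_i/K_i) = 8.98 / 57.29 = 0.1567 m/day.
In each layer the seepage velocity is v_i = q/n_i, so the layer transit time is t_i = b_i·n_i / q:
  layer 1 (fine sand): t_1 = 9.03 × 0.26 / 0.1567 = 14.98 d
  layer 2 (silty sand): t_2 = 12.1 × 0.22 / 0.1567 = 16.98 d
  layer 3 (weathered basalt): t_3 = 13.2 × 0.09 / 0.1567 = 7.580 d
  layer 4 (karst limestone): t_4 = 9.14 × 0.15 / 0.1567 = 8.747 d
Total t = Σ t_i = 48.29 days.

48.3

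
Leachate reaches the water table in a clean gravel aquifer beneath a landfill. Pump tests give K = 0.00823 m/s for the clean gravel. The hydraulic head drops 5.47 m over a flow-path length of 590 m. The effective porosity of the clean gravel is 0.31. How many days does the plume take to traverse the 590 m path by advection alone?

Convert K: 0.00823 m/s × 86400 = 711.1 m/day.
Hydraulic gradient i = Δh / L = 5.47 / 590 = 0.009271.
Darcy flux q = K · i = 711.1 × 0.009271 = 6.592 m/day.
Seepage velocity v = q / n_e = 6.592 / 0.31 = 21.27 m/day.
Travel time t = L / v = 590 / 21.27 = 27.74 days.

27.7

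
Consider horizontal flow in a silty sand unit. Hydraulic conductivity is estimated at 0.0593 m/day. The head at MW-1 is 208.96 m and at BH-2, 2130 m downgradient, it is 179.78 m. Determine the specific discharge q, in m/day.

0.000812

Hydraulic gradient i = (208.96 − 179.78) / 2130 = 29.18 / 2130 = 0.01370.
Specific discharge q = K · i = 0.05930 × 0.01370 = 0.0008124 m/day.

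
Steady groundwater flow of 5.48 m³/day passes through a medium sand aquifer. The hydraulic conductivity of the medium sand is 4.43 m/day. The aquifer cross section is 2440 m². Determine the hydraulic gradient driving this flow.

From Q = K·A·i, i = Q / (K·A) = 5.48 / (4.430 × 2440) = 0.0005070.

0.000507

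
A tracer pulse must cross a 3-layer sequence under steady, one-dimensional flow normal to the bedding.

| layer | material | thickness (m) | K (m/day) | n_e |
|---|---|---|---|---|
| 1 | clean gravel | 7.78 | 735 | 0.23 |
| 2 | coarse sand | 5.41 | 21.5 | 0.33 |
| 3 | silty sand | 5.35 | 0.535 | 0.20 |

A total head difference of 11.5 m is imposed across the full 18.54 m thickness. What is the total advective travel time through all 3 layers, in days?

4.14

With flow normal to the layers, continuity requires the same specific discharge q through every layer.
Σ(b_i/K_i) = 7.78/735 + 5.41/21.5 + 5.35/0.535 = 10.26 d.
q = Δh / Σ(b_i/K_i) = 11.5 / 10.26 = 1.121 m/day.
In each layer the seepage velocity is v_i = q/n_i, so the layer transit time is t_i = b_i·n_i / q:
  layer 1 (clean gravel): t_1 = 7.78 × 0.23 / 1.121 = 1.597 d
  layer 2 (coarse sand): t_2 = 5.41 × 0.33 / 1.121 = 1.593 d
  layer 3 (silty sand): t_3 = 5.35 × 0.20 / 1.121 = 0.9548 d
Total t = Σ t_i = 4.145 days.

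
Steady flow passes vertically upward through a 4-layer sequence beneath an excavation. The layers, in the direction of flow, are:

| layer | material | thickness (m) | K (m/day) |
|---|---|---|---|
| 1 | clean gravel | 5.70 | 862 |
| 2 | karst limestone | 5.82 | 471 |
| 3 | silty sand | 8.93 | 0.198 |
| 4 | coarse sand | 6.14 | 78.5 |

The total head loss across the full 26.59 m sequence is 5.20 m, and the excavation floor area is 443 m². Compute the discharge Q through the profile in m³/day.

Flow is perpendicular to layering, so the layers act in series and the equivalent K is the thickness-weighted harmonic mean.
Total thickness L = 5.70 + 5.82 + 8.93 + 6.14 = 26.59 m.
Σ(b_i/K_i) = 5.70/862 + 5.82/471 + 8.93/0.198 + 6.14/78.5 = 45.20 d.
K_eq = L / Σ(b_i/K_i) = 26.59 / 45.20 = 0.5883 m/day.
Q = K_eq · A · (Δh/L) = 0.5883 × 443 × (5.20/26.59) = 50.97 m³/day.

51.0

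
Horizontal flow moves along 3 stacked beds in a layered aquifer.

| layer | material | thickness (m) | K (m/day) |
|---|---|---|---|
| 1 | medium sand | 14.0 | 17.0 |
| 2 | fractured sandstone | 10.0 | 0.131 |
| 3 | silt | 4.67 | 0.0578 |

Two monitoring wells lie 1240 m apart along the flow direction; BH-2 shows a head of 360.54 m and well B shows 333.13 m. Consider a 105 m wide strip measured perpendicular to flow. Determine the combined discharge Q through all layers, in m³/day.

Flow is parallel to layering, so each bed carries its own Darcy discharge and the transmissivities add.
Σ(K_i·b_i) = 17.0×14.0 + 0.131×10.0 + 0.0578×4.67 = 239.6 m²/day.
Hydraulic gradient i = (360.54 − 333.13) / 1240 = 27.41 / 1240 = 0.02210.
Q = Σ(K_i·b_i) · W · i = 239.6 × 105 × 0.02210 = 556.1 m³/day.

556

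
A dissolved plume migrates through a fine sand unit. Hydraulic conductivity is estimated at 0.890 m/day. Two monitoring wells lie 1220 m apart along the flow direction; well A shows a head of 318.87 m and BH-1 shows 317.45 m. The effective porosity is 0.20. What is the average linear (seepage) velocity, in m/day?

Hydraulic gradient i = (318.87 − 317.45) / 1220 = 1.42 / 1220 = 0.001164.
Darcy flux q = K · i = 0.8900 × 0.001164 = 0.001036 m/day.
Seepage velocity v = q / n_e = 0.001036 / 0.20 = 0.005180 m/day.

0.00518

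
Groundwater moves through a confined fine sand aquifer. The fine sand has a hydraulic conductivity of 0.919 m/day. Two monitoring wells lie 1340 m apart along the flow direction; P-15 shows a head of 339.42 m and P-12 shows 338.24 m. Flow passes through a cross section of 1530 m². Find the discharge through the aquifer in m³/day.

Hydraulic gradient i = (339.42 − 338.24) / 1340 = 1.18 / 1340 = 0.0008806.
Darcy's law: Q = K · A · i = 0.9190 × 1530 × 0.0008806 = 1.238 m³/day.

1.24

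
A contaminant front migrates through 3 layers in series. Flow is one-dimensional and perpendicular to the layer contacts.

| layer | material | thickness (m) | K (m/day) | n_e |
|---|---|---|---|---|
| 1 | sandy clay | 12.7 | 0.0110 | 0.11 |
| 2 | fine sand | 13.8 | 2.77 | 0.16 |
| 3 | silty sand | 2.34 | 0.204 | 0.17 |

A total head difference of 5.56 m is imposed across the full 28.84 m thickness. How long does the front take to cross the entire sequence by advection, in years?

2.31

With flow normal to the layers, continuity requires the same specific discharge q through every layer.
Σ(b_i/K_i) = 12.7/0.0110 + 13.8/2.77 + 2.34/0.204 = 1171 d.
q = Δh / Σ(b_i/K_i) = 5.56 / 1171 = 0.004748 m/day.
In each layer the seepage velocity is v_i = q/n_i, so the layer transit time is t_i = b_i·n_i / q:
  layer 1 (sandy clay): t_1 = 12.7 × 0.11 / 0.004748 = 294.2 d
  layer 2 (fine sand): t_2 = 13.8 × 0.16 / 0.004748 = 465.0 d
  layer 3 (silty sand): t_3 = 2.34 × 0.17 / 0.004748 = 83.78 d
Total t = Σ t_i = 843.0 days = 2.308 years.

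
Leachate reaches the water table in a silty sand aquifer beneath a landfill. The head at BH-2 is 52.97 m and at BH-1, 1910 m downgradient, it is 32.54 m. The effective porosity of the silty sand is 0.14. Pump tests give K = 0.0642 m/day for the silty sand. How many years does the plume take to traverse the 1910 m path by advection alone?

1070

Hydraulic gradient i = (52.97 − 32.54) / 1910 = 20.43 / 1910 = 0.01070.
Darcy flux q = K · i = 0.06420 × 0.01070 = 0.0006867 m/day.
Seepage velocity v = q / n_e = 0.0006867 / 0.14 = 0.004905 m/day.
Travel time t = L / v = 1910 / 0.004905 = 3.894e+05 days = 1066 years.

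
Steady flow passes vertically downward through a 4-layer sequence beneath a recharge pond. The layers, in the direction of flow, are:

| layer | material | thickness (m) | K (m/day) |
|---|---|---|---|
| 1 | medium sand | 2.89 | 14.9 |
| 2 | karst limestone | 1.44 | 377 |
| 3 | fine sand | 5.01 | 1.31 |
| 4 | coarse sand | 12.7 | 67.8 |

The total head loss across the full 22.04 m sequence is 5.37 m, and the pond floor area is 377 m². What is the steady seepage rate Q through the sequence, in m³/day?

481

Flow is perpendicular to layering, so the layers act in series and the equivalent K is the thickness-weighted harmonic mean.
Total thickness L = 2.89 + 1.44 + 5.01 + 12.7 = 22.04 m.
Σ(b_i/K_i) = 2.89/14.9 + 1.44/377 + 5.01/1.31 + 12.7/67.8 = 4.210 d.
K_eq = L / Σ(b_i/K_i) = 22.04 / 4.210 = 5.236 m/day.
Q = K_eq · A · (Δh/L) = 5.236 × 377 × (5.37/22.04) = 480.9 m³/day.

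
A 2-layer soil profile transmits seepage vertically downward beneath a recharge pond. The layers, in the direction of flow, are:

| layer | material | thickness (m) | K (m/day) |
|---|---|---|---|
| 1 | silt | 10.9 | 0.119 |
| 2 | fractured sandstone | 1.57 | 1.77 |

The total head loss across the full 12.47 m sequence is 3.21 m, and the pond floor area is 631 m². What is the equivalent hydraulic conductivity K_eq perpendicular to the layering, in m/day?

0.135

Flow is perpendicular to layering, so the layers act in series and the equivalent K is the thickness-weighted harmonic mean.
Total thickness L = 10.9 + 1.57 = 12.47 m.
Σ(b_i/K_i) = 10.9/0.119 + 1.57/1.77 = 92.48 d.
K_eq = L / Σ(b_i/K_i) = 12.47 / 92.48 = 0.1348 m/day.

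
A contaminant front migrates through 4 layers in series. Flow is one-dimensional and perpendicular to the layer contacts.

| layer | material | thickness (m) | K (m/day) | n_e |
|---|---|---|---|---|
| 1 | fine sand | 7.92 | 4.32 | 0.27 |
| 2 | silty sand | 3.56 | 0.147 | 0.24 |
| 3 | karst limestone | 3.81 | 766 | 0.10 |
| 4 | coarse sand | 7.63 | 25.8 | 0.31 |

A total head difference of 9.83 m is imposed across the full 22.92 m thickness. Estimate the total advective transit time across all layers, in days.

With flow normal to the layers, continuity requires the same specific discharge q through every layer.
Σ(b_i/K_i) = 7.92/4.32 + 3.56/0.147 + 3.81/766 + 7.63/25.8 = 26.35 d.
q = Δh / Σ(b_i/K_i) = 9.83 / 26.35 = 0.3730 m/day.
In each layer the seepage velocity is v_i = q/n_i, so the layer transit time is t_i = b_i·n_i / q:
  layer 1 (fine sand): t_1 = 7.92 × 0.27 / 0.3730 = 5.733 d
  layer 2 (silty sand): t_2 = 3.56 × 0.24 / 0.3730 = 2.290 d
  layer 3 (karst limestone): t_3 = 3.81 × 0.10 / 0.3730 = 1.021 d
  layer 4 (coarse sand): t_4 = 7.63 × 0.31 / 0.3730 = 6.341 d
Total t = Σ t_i = 15.39 days.

15.4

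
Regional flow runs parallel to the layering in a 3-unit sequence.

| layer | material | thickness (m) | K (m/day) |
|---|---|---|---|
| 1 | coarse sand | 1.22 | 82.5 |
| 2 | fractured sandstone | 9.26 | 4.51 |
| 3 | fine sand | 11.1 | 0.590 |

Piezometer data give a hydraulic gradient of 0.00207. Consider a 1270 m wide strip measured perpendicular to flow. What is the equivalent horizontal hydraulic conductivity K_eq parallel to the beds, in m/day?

6.90

Flow is parallel to layering, so each bed carries its own Darcy discharge and the transmissivities add.
Σ(K_i·b_i) = 82.5×1.22 + 4.51×9.26 + 0.590×11.1 = 149.0 m²/day.
Total thickness b = 21.58 m, so K_eq = Σ(K_i·b_i)/b = 6.903 m/day.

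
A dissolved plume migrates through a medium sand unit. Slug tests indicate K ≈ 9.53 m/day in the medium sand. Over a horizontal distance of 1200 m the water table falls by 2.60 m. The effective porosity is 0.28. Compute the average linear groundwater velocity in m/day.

0.0737

Hydraulic gradient i = Δh / L = 2.60 / 1200 = 0.002167.
Darcy flux q = K · i = 9.530 × 0.002167 = 0.02065 m/day.
Seepage velocity v = q / n_e = 0.02065 / 0.28 = 0.07374 m/day.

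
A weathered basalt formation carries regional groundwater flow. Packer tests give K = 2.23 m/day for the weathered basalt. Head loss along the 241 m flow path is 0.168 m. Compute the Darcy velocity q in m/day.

0.00155

Hydraulic gradient i = Δh / L = 0.168 / 241 = 0.0006971.
Specific discharge q = K · i = 2.230 × 0.0006971 = 0.001555 m/day.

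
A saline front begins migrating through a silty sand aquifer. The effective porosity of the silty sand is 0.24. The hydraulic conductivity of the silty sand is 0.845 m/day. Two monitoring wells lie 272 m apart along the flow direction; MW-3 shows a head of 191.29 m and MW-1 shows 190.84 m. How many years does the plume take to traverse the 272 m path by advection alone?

Hydraulic gradient i = (191.29 − 190.84) / 272 = 0.45 / 272 = 0.001654.
Darcy flux q = K · i = 0.8450 × 0.001654 = 0.001398 m/day.
Seepage velocity v = q / n_e = 0.001398 / 0.24 = 0.005825 m/day.
Travel time t = L / v = 272 / 0.005825 = 46696 days = 127.8 years.

128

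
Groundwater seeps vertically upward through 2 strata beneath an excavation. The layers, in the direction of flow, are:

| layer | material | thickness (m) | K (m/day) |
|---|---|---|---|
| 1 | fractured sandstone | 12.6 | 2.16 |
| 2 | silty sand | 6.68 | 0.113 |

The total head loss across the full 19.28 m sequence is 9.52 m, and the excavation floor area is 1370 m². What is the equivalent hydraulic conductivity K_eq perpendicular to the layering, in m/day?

0.297

Flow is perpendicular to layering, so the layers act in series and the equivalent K is the thickness-weighted harmonic mean.
Total thickness L = 12.6 + 6.68 = 19.28 m.
Σ(b_i/K_i) = 12.6/2.16 + 6.68/0.113 = 64.95 d.
K_eq = L / Σ(b_i/K_i) = 19.28 / 64.95 = 0.2969 m/day.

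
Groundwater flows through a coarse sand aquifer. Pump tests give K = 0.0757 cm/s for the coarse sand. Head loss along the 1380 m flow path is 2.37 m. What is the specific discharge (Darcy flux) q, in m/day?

Convert K: 0.0757 cm/s × 864 = 65.40 m/day.
Hydraulic gradient i = Δh / L = 2.37 / 1380 = 0.001717.
Specific discharge q = K · i = 65.40 × 0.001717 = 0.1123 m/day.

0.112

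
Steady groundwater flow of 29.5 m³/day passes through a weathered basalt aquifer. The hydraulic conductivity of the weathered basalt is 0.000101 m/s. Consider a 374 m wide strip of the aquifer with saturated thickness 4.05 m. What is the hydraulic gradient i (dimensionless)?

0.00223

Convert K: 0.000101 m/s × 86400 = 8.726 m/day.
Cross-sectional area A = 374 × 4.05 = 1515 m².
From Q = K·A·i, i = Q / (K·A) = 29.5 / (8.726 × 1515) = 0.002232.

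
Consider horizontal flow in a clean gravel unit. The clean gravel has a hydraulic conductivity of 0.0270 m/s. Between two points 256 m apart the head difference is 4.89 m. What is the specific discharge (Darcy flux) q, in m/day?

44.6

Convert K: 0.0270 m/s × 86400 = 2333 m/day.
Hydraulic gradient i = Δh / L = 4.89 / 256 = 0.01910.
Specific discharge q = K · i = 2333 × 0.01910 = 44.56 m/day.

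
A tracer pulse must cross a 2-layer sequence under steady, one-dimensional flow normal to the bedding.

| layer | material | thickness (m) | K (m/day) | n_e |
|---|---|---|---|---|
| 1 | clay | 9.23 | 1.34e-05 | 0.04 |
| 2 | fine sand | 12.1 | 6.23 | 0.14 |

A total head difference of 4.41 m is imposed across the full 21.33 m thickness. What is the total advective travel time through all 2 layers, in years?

With flow normal to the layers, continuity requires the same specific discharge q through every layer.
Σ(b_i/K_i) = 9.23/1.34e-05 + 12.1/6.23 = 6.888e+05 d.
q = Δh / Σ(b_i/K_i) = 4.41 / 6.888e+05 = 6.402e-06 m/day.
In each layer the seepage velocity is v_i = q/n_i, so the layer transit time is t_i = b_i·n_i / q:
  layer 1 (clay): t_1 = 9.23 × 0.04 / 6.402e-06 = 57666 d
  layer 2 (fine sand): t_2 = 12.1 × 0.14 / 6.402e-06 = 2.646e+05 d
Total t = Σ t_i = 3.223e+05 days = 882.3 years.

882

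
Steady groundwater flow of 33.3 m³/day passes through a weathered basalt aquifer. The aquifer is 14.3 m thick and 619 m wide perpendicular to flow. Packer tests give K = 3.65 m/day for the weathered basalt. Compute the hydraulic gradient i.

0.00103

Cross-sectional area A = 619 × 14.3 = 8852 m².
From Q = K·A·i, i = Q / (K·A) = 33.3 / (3.650 × 8852) = 0.001031.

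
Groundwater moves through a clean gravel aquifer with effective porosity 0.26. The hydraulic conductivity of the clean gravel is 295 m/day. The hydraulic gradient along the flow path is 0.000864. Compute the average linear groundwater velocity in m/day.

0.980

Hydraulic gradient i = 0.000864.
Darcy flux q = K · i = 295.0 × 0.0008640 = 0.2549 m/day.
Seepage velocity v = q / n_e = 0.2549 / 0.26 = 0.9803 m/day.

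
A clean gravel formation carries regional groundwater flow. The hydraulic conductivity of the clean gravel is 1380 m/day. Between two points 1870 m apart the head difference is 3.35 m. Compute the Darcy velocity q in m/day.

2.47

Hydraulic gradient i = Δh / L = 3.35 / 1870 = 0.001791.
Specific discharge q = K · i = 1380 × 0.001791 = 2.472 m/day.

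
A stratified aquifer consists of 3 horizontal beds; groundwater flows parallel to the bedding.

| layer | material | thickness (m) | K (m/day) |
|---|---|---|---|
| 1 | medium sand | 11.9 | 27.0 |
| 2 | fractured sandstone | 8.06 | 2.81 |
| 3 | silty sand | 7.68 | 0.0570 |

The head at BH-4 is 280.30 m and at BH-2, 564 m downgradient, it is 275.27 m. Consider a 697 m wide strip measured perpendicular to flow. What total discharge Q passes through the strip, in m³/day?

Flow is parallel to layering, so each bed carries its own Darcy discharge and the transmissivities add.
Σ(K_i·b_i) = 27.0×11.9 + 2.81×8.06 + 0.0570×7.68 = 344.4 m²/day.
Hydraulic gradient i = (280.30 − 275.27) / 564 = 5.03 / 564 = 0.008918.
Q = Σ(K_i·b_i) · W · i = 344.4 × 697 × 0.008918 = 2141 m³/day.

2140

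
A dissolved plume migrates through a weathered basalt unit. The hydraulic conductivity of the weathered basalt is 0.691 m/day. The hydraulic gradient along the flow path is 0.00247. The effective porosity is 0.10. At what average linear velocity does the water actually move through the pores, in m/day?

Hydraulic gradient i = 0.00247.
Darcy flux q = K · i = 0.6910 × 0.002470 = 0.001707 m/day.
Seepage velocity v = q / n_e = 0.001707 / 0.10 = 0.01707 m/day.

0.0171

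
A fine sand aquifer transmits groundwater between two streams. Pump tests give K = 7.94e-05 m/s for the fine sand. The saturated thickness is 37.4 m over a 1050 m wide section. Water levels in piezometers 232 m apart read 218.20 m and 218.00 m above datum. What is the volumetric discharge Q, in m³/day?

Convert K: 7.94e-05 m/s × 86400 = 6.860 m/day.
Cross-sectional area A = 1050 × 37.4 = 39270 m².
Hydraulic gradient i = (218.20 − 218.00) / 232 = 0.2 / 232 = 0.0008621.
Darcy's law: Q = K · A · i = 6.860 × 39270 × 0.0008621 = 232.2 m³/day.

232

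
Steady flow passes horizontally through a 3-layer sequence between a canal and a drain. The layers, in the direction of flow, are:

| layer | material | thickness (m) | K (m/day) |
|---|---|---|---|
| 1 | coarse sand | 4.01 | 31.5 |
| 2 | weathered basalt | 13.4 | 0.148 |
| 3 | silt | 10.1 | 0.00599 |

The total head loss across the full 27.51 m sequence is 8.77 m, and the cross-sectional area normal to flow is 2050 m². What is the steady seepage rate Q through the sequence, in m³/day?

Flow is perpendicular to layering, so the layers act in series and the equivalent K is the thickness-weighted harmonic mean.
Total thickness L = 4.01 + 13.4 + 10.1 = 27.51 m.
Σ(b_i/K_i) = 4.01/31.5 + 13.4/0.148 + 10.1/0.00599 = 1777 d.
K_eq = L / Σ(b_i/K_i) = 27.51 / 1777 = 0.01548 m/day.
Q = K_eq · A · (Δh/L) = 0.01548 × 2050 × (8.77/27.51) = 10.12 m³/day.

10.1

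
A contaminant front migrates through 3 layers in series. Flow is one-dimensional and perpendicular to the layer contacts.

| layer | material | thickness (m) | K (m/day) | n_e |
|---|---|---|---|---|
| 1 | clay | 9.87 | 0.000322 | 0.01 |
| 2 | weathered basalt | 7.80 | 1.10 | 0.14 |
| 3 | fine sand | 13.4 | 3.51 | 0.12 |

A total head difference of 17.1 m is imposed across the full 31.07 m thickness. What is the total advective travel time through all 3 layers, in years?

With flow normal to the layers, continuity requires the same specific discharge q through every layer.
Σ(b_i/K_i) = 9.87/0.000322 + 7.80/1.10 + 13.4/3.51 = 30663 d.
q = Δh / Σ(b_i/K_i) = 17.1 / 30663 = 0.0005577 m/day.
In each layer the seepage velocity is v_i = q/n_i, so the layer transit time is t_i = b_i·n_i / q:
  layer 1 (clay): t_1 = 9.87 × 0.01 / 0.0005577 = 177.0 d
  layer 2 (weathered basalt): t_2 = 7.80 × 0.14 / 0.0005577 = 1958 d
  layer 3 (fine sand): t_3 = 13.4 × 0.12 / 0.0005577 = 2883 d
Total t = Σ t_i = 5019 days = 13.74 years.

13.7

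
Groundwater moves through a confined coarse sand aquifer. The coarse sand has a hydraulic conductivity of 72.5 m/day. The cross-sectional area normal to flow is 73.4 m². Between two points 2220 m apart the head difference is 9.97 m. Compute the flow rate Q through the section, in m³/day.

23.9

Hydraulic gradient i = Δh / L = 9.97 / 2220 = 0.004491.
Darcy's law: Q = K · A · i = 72.50 × 73.40 × 0.004491 = 23.90 m³/day.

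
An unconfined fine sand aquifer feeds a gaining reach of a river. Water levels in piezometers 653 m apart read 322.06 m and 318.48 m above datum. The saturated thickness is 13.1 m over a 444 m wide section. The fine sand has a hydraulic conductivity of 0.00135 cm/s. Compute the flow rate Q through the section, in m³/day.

37.2

Convert K: 0.00135 cm/s × 864 = 1.166 m/day.
Cross-sectional area A = 444 × 13.1 = 5816 m².
Hydraulic gradient i = (322.06 − 318.48) / 653 = 3.58 / 653 = 0.005482.
Darcy's law: Q = K · A · i = 1.166 × 5816 × 0.005482 = 37.19 m³/day.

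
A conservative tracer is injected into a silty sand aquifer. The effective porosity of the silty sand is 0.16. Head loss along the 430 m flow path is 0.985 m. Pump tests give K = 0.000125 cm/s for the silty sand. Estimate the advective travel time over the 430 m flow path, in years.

761

Convert K: 0.000125 cm/s × 864 = 0.1080 m/day.
Hydraulic gradient i = Δh / L = 0.985 / 430 = 0.002291.
Darcy flux q = K · i = 0.1080 × 0.002291 = 0.0002474 m/day.
Seepage velocity v = q / n_e = 0.0002474 / 0.16 = 0.001546 m/day.
Travel time t = L / v = 430 / 0.001546 = 2.781e+05 days = 761.4 years.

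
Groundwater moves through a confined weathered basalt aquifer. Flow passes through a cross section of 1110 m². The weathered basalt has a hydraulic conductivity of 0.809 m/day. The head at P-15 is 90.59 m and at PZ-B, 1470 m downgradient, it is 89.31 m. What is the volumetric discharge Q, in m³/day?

0.782

Hydraulic gradient i = (90.59 − 89.31) / 1470 = 1.28 / 1470 = 0.0008707.
Darcy's law: Q = K · A · i = 0.8090 × 1110 × 0.0008707 = 0.7819 m³/day.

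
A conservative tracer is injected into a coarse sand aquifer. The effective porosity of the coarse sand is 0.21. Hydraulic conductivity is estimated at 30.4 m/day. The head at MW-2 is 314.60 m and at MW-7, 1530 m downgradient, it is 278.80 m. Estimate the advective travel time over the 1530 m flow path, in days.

452

Hydraulic gradient i = (314.60 − 278.80) / 1530 = 35.8 / 1530 = 0.02340.
Darcy flux q = K · i = 30.40 × 0.02340 = 0.7113 m/day.
Seepage velocity v = q / n_e = 0.7113 / 0.21 = 3.387 m/day.
Travel time t = L / v = 1530 / 3.387 = 451.7 days.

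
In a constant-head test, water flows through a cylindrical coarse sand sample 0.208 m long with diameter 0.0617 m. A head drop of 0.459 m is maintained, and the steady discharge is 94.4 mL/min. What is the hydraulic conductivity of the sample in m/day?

20.6

Cross-sectional area A = π·(d/2)² = π × (0.0617/2)² = 0.002990 m².
Convert discharge: 94.4 mL/min = 1.573e-06 m³/s.
Darcy's law rearranged: K = Q·L / (A·Δh) = 1.573e-06 × 0.208 / (0.002990 × 0.459) = 0.0002385 m/s = 20.60 m/day.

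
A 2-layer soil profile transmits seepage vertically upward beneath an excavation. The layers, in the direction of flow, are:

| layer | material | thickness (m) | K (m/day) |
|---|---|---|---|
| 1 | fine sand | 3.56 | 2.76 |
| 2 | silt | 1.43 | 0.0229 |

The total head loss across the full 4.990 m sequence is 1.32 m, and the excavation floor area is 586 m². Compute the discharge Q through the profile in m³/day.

12.1

Flow is perpendicular to layering, so the layers act in series and the equivalent K is the thickness-weighted harmonic mean.
Total thickness L = 3.56 + 1.43 = 4.990 m.
Σ(b_i/K_i) = 3.56/2.76 + 1.43/0.0229 = 63.74 d.
K_eq = L / Σ(b_i/K_i) = 4.990 / 63.74 = 0.07829 m/day.
Q = K_eq · A · (Δh/L) = 0.07829 × 586 × (1.32/4.990) = 12.14 m³/day.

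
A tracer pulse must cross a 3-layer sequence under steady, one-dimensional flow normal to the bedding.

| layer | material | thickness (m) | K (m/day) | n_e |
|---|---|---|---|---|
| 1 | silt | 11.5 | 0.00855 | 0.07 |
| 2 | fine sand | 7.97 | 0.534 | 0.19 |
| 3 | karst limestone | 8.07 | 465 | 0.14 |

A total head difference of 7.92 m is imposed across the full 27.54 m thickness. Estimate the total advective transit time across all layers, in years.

1.62

With flow normal to the layers, continuity requires the same specific discharge q through every layer.
Σ(b_i/K_i) = 11.5/0.00855 + 7.97/0.534 + 8.07/465 = 1360 d.
q = Δh / Σ(b_i/K_i) = 7.92 / 1360 = 0.005824 m/day.
In each layer the seepage velocity is v_i = q/n_i, so the layer transit time is t_i = b_i·n_i / q:
  layer 1 (silt): t_1 = 11.5 × 0.07 / 0.005824 = 138.2 d
  layer 2 (fine sand): t_2 = 7.97 × 0.19 / 0.005824 = 260.0 d
  layer 3 (karst limestone): t_3 = 8.07 × 0.14 / 0.005824 = 194.0 d
Total t = Σ t_i = 592.3 days = 1.622 years.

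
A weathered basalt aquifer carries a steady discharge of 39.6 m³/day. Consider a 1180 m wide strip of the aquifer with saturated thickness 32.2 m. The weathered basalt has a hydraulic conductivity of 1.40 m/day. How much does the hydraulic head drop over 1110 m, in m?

0.826

Cross-sectional area A = 1180 × 32.2 = 37996 m².
From Q = K·A·i, i = Q / (K·A) = 39.6 / (1.400 × 37996) = 0.0007444.
Head loss Δh = i · L = 0.0007444 × 1110 = 0.8263 m.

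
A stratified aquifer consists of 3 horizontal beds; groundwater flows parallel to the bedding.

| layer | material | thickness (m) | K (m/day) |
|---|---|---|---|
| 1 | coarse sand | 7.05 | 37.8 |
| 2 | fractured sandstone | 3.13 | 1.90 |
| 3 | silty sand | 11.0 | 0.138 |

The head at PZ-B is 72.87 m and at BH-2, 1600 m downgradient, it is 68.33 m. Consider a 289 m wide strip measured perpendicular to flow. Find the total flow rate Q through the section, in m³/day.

225

Flow is parallel to layering, so each bed carries its own Darcy discharge and the transmissivities add.
Σ(K_i·b_i) = 37.8×7.05 + 1.90×3.13 + 0.138×11.0 = 274.0 m²/day.
Hydraulic gradient i = (72.87 − 68.33) / 1600 = 4.54 / 1600 = 0.002838.
Q = Σ(K_i·b_i) · W · i = 274.0 × 289 × 0.002838 = 224.7 m³/day.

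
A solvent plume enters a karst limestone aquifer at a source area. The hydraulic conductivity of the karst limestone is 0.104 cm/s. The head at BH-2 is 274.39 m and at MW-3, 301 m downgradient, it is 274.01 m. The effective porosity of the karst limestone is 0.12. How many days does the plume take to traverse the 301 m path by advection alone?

Convert K: 0.104 cm/s × 864 = 89.86 m/day.
Hydraulic gradient i = (274.39 − 274.01) / 301 = 0.38 / 301 = 0.001262.
Darcy flux q = K · i = 89.86 × 0.001262 = 0.1134 m/day.
Seepage velocity v = q / n_e = 0.1134 / 0.12 = 0.9453 m/day.
Travel time t = L / v = 301 / 0.9453 = 318.4 days.

318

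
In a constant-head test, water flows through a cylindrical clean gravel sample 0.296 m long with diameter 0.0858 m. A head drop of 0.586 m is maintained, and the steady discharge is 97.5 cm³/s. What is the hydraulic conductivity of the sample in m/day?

Cross-sectional area A = π·(d/2)² = π × (0.0858/2)² = 0.005782 m².
Convert discharge: 97.5 cm³/s = 9.750e-05 m³/s.
Darcy's law rearranged: K = Q·L / (A·Δh) = 9.750e-05 × 0.296 / (0.005782 × 0.586) = 0.008518 m/s = 735.9 m/day.

736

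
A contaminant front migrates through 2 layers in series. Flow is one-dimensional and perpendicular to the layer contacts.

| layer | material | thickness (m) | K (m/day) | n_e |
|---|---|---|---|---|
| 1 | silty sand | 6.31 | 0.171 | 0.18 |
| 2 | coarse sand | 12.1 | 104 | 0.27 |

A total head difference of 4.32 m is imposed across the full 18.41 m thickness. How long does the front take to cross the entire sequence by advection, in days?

37.7

With flow normal to the layers, continuity requires the same specific discharge q through every layer.
Σ(b_i/K_i) = 6.31/0.171 + 12.1/104 = 37.02 d.
q = Δh / Σ(b_i/K_i) = 4.32 / 37.02 = 0.1167 m/day.
In each layer the seepage velocity is v_i = q/n_i, so the layer transit time is t_i = b_i·n_i / q:
  layer 1 (silty sand): t_1 = 6.31 × 0.18 / 0.1167 = 9.732 d
  layer 2 (coarse sand): t_2 = 12.1 × 0.27 / 0.1167 = 27.99 d
Total t = Σ t_i = 37.73 days.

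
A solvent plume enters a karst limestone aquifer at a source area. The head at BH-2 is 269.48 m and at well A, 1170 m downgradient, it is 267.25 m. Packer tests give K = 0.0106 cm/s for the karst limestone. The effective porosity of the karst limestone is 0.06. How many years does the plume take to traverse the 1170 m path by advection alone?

11.0

Convert K: 0.0106 cm/s × 864 = 9.158 m/day.
Hydraulic gradient i = (269.48 − 267.25) / 1170 = 2.23 / 1170 = 0.001906.
Darcy flux q = K · i = 9.158 × 0.001906 = 0.01746 m/day.
Seepage velocity v = q / n_e = 0.01746 / 0.06 = 0.2909 m/day.
Travel time t = L / v = 1170 / 0.2909 = 4022 days = 11.01 years.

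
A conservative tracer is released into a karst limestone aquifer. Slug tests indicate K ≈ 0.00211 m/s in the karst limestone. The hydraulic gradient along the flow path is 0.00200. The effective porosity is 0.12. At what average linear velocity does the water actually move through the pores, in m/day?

Convert K: 0.00211 m/s × 86400 = 182.3 m/day.
Hydraulic gradient i = 0.00200.
Darcy flux q = K · i = 182.3 × 0.002000 = 0.3646 m/day.
Seepage velocity v = q / n_e = 0.3646 / 0.12 = 3.038 m/day.

3.04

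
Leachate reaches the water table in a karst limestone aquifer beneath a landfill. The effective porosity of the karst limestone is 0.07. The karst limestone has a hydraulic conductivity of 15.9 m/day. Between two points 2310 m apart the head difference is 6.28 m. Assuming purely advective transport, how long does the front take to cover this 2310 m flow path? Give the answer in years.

10.2

Hydraulic gradient i = Δh / L = 6.28 / 2310 = 0.002719.
Darcy flux q = K · i = 15.90 × 0.002719 = 0.04323 m/day.
Seepage velocity v = q / n_e = 0.04323 / 0.07 = 0.6175 m/day.
Travel time t = L / v = 2310 / 0.6175 = 3741 days = 10.24 years.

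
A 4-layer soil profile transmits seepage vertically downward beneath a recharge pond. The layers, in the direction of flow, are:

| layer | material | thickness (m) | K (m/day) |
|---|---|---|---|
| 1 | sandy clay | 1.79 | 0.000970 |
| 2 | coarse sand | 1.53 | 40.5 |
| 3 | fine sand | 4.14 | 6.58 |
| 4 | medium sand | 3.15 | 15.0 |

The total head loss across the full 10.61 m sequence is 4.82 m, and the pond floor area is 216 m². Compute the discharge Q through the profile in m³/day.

0.564

Flow is perpendicular to layering, so the layers act in series and the equivalent K is the thickness-weighted harmonic mean.
Total thickness L = 1.79 + 1.53 + 4.14 + 3.15 = 10.61 m.
Σ(b_i/K_i) = 1.79/0.000970 + 1.53/40.5 + 4.14/6.58 + 3.15/15.0 = 1846 d.
K_eq = L / Σ(b_i/K_i) = 10.61 / 1846 = 0.005747 m/day.
Q = K_eq · A · (Δh/L) = 0.005747 × 216 × (4.82/10.61) = 0.5639 m³/day.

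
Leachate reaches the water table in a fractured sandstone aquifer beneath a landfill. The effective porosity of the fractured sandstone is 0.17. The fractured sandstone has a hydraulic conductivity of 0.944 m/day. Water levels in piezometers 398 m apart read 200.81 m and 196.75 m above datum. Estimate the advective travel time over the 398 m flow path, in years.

Hydraulic gradient i = (200.81 − 196.75) / 398 = 4.06 / 398 = 0.01020.
Darcy flux q = K · i = 0.9440 × 0.01020 = 0.009630 m/day.
Seepage velocity v = q / n_e = 0.009630 / 0.17 = 0.05665 m/day.
Travel time t = L / v = 398 / 0.05665 = 7026 days = 19.24 years.

19.2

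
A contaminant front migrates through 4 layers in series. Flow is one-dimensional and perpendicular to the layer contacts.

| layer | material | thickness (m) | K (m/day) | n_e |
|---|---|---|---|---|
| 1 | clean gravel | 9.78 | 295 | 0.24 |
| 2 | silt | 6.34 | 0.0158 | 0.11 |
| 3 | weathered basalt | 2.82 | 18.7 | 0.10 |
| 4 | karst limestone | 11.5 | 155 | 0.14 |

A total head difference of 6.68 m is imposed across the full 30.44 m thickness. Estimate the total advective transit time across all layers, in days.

With flow normal to the layers, continuity requires the same specific discharge q through every layer.
Σ(b_i/K_i) = 9.78/295 + 6.34/0.0158 + 2.82/18.7 + 11.5/155 = 401.5 d.
q = Δh / Σ(b_i/K_i) = 6.68 / 401.5 = 0.01664 m/day.
In each layer the seepage velocity is v_i = q/n_i, so the layer transit time is t_i = b_i·n_i / q:
  layer 1 (clean gravel): t_1 = 9.78 × 0.24 / 0.01664 = 141.1 d
  layer 2 (silt): t_2 = 6.34 × 0.11 / 0.01664 = 41.92 d
  layer 3 (weathered basalt): t_3 = 2.82 × 0.10 / 0.01664 = 16.95 d
  layer 4 (karst limestone): t_4 = 11.5 × 0.14 / 0.01664 = 96.77 d
Total t = Σ t_i = 296.7 days.

297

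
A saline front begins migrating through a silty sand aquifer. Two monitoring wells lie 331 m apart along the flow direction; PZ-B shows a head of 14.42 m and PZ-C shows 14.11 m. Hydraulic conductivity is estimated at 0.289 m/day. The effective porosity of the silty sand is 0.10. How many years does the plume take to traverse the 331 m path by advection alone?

Hydraulic gradient i = (14.42 − 14.11) / 331 = 0.31 / 331 = 0.0009366.
Darcy flux q = K · i = 0.2890 × 0.0009366 = 0.0002707 m/day.
Seepage velocity v = q / n_e = 0.0002707 / 0.10 = 0.002707 m/day.
Travel time t = L / v = 331 / 0.002707 = 1.223e+05 days = 334.8 years.

335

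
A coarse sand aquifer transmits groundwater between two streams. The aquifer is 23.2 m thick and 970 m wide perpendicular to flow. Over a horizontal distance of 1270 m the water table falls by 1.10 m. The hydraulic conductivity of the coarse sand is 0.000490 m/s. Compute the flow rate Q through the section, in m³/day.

825

Convert K: 0.000490 m/s × 86400 = 42.34 m/day.
Cross-sectional area A = 970 × 23.2 = 22504 m².
Hydraulic gradient i = Δh / L = 1.10 / 1270 = 0.0008661.
Darcy's law: Q = K · A · i = 42.34 × 22504 × 0.0008661 = 825.2 m³/day.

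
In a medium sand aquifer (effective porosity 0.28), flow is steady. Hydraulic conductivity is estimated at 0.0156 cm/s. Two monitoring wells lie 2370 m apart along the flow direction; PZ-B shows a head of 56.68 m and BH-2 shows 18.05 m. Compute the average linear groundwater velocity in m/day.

Convert K: 0.0156 cm/s × 864 = 13.48 m/day.
Hydraulic gradient i = (56.68 − 18.05) / 2370 = 38.63 / 2370 = 0.01630.
Darcy flux q = K · i = 13.48 × 0.01630 = 0.2197 m/day.
Seepage velocity v = q / n_e = 0.2197 / 0.28 = 0.7846 m/day.

0.785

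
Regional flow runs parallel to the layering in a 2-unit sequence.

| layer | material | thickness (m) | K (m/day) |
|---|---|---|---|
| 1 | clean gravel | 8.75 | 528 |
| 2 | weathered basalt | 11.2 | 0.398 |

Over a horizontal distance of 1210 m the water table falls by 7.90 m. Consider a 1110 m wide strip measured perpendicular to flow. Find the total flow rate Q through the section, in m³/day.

Flow is parallel to layering, so each bed carries its own Darcy discharge and the transmissivities add.
Σ(K_i·b_i) = 528×8.75 + 0.398×11.2 = 4624 m²/day.
Hydraulic gradient i = Δh / L = 7.90 / 1210 = 0.006529.
Q = Σ(K_i·b_i) · W · i = 4624 × 1110 × 0.006529 = 33514 m³/day.

33500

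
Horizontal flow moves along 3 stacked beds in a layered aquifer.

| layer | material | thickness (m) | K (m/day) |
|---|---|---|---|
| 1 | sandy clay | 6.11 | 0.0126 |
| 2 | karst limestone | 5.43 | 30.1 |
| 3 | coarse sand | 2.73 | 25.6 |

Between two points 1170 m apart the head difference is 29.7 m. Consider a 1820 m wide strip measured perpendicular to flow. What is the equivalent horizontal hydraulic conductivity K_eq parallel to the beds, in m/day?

16.4

Flow is parallel to layering, so each bed carries its own Darcy discharge and the transmissivities add.
Σ(K_i·b_i) = 0.0126×6.11 + 30.1×5.43 + 25.6×2.73 = 233.4 m²/day.
Total thickness b = 14.27 m, so K_eq = Σ(K_i·b_i)/b = 16.36 m/day.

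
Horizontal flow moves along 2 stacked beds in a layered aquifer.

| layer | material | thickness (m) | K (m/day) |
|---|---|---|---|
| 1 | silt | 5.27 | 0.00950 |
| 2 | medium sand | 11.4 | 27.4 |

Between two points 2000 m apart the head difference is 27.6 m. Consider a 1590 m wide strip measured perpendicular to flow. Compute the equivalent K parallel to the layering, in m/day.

Flow is parallel to layering, so each bed carries its own Darcy discharge and the transmissivities add.
Σ(K_i·b_i) = 0.00950×5.27 + 27.4×11.4 = 312.4 m²/day.
Total thickness b = 16.67 m, so K_eq = Σ(K_i·b_i)/b = 18.74 m/day.

18.7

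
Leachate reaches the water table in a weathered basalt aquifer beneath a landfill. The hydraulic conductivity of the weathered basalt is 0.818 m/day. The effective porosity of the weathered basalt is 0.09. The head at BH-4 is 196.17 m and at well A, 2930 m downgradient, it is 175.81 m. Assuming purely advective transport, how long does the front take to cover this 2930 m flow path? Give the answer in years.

Hydraulic gradient i = (196.17 − 175.81) / 2930 = 20.36 / 2930 = 0.006949.
Darcy flux q = K · i = 0.8180 × 0.006949 = 0.005684 m/day.
Seepage velocity v = q / n_e = 0.005684 / 0.09 = 0.06316 m/day.
Travel time t = L / v = 2930 / 0.06316 = 46392 days = 127.0 years.

127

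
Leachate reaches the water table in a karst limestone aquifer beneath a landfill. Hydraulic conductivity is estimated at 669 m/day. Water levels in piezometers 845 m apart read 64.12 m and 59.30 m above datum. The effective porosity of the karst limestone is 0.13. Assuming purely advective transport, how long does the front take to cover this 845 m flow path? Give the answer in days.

Hydraulic gradient i = (64.12 − 59.30) / 845 = 4.82 / 845 = 0.005704.
Darcy flux q = K · i = 669.0 × 0.005704 = 3.816 m/day.
Seepage velocity v = q / n_e = 3.816 / 0.13 = 29.35 m/day.
Travel time t = L / v = 845 / 29.35 = 28.79 days.

28.8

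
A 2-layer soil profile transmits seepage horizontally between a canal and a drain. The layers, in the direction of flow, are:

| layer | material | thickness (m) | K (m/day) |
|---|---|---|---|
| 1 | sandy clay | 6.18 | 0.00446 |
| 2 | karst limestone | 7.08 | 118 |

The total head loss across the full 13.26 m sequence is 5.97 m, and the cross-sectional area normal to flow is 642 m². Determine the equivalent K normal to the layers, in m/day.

0.00957

Flow is perpendicular to layering, so the layers act in series and the equivalent K is the thickness-weighted harmonic mean.
Total thickness L = 6.18 + 7.08 = 13.26 m.
Σ(b_i/K_i) = 6.18/0.00446 + 7.08/118 = 1386 d.
K_eq = L / Σ(b_i/K_i) = 13.26 / 1386 = 0.009569 m/day.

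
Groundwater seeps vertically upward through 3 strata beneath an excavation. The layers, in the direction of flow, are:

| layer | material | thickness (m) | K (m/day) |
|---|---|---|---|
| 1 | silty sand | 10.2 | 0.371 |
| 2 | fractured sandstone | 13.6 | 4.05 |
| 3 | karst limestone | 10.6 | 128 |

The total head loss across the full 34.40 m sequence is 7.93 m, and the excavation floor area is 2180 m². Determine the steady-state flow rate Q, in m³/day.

Flow is perpendicular to layering, so the layers act in series and the equivalent K is the thickness-weighted harmonic mean.
Total thickness L = 10.2 + 13.6 + 10.6 = 34.40 m.
Σ(b_i/K_i) = 10.2/0.371 + 13.6/4.05 + 10.6/128 = 30.93 d.
K_eq = L / Σ(b_i/K_i) = 34.40 / 30.93 = 1.112 m/day.
Q = K_eq · A · (Δh/L) = 1.112 × 2180 × (7.93/34.40) = 558.8 m³/day.

559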